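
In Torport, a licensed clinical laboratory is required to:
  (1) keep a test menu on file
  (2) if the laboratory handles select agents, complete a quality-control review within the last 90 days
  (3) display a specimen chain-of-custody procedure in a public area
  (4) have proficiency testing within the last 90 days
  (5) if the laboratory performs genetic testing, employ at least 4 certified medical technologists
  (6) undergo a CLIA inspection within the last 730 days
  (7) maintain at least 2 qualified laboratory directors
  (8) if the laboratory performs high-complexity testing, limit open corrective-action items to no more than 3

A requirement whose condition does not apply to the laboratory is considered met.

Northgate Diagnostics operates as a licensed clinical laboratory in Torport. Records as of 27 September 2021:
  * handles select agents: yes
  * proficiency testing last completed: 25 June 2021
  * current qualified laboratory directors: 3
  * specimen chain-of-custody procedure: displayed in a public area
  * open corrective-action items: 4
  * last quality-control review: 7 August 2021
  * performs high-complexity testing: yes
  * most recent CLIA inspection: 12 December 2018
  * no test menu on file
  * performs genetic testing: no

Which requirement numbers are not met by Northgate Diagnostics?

1. test menu absent → not met
2. condition 'handles select agents' holds; quality-control review 51 days ago vs limit 90 → met
3. specimen chain-of-custody procedure present → met
4. proficiency testing 94 days ago vs limit 90 → not met
5. condition 'performs genetic testing' does not hold → requirement n/a → met
6. CLIA inspection 1020 days ago vs limit 730 → not met
7. qualified laboratory directors 3 ≥ 2 → met
8. condition 'performs high-complexity testing' holds; open corrective-action items 4 > 3 → not met
Not met: 1, 4, 6, 8

1, 4, 6, 8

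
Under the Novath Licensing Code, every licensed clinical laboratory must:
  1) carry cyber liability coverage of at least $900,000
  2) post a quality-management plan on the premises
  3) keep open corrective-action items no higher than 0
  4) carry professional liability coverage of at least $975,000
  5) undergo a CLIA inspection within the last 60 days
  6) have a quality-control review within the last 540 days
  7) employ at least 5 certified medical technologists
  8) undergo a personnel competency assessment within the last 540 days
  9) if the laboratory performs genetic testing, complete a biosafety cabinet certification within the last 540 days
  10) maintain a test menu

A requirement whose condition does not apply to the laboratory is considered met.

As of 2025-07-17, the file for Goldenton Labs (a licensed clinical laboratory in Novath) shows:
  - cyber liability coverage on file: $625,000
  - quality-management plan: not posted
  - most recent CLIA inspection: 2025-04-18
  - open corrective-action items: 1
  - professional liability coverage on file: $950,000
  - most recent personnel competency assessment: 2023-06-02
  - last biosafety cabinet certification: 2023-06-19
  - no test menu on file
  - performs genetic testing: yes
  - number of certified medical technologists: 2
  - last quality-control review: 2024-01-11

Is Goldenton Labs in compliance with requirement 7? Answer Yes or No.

7. certified medical technologists 2 < 5 → not met

No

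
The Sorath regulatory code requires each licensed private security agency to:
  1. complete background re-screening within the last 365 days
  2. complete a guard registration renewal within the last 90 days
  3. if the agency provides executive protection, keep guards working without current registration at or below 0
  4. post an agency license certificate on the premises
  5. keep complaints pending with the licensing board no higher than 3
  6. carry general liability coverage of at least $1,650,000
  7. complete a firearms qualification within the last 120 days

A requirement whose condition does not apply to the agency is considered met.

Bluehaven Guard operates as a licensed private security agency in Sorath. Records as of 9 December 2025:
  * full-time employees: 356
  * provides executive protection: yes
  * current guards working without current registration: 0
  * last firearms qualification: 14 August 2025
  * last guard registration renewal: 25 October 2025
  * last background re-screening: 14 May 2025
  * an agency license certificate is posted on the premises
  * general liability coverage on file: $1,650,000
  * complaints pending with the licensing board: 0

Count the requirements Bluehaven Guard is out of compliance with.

0

1. background re-screening 209 days ago vs limit 365 → met
2. guard registration renewal 45 days ago vs limit 90 → met
3. condition 'provides executive protection' holds; guards working without current registration 0 ≤ 0 → met
4. agency license certificate present → met
5. complaints pending with the licensing board 0 ≤ 3 → met
6. general liability coverage $1,650,000 ≥ $1,650,000 → met
7. firearms qualification 117 days ago vs limit 120 → met
Not met: 0 of 7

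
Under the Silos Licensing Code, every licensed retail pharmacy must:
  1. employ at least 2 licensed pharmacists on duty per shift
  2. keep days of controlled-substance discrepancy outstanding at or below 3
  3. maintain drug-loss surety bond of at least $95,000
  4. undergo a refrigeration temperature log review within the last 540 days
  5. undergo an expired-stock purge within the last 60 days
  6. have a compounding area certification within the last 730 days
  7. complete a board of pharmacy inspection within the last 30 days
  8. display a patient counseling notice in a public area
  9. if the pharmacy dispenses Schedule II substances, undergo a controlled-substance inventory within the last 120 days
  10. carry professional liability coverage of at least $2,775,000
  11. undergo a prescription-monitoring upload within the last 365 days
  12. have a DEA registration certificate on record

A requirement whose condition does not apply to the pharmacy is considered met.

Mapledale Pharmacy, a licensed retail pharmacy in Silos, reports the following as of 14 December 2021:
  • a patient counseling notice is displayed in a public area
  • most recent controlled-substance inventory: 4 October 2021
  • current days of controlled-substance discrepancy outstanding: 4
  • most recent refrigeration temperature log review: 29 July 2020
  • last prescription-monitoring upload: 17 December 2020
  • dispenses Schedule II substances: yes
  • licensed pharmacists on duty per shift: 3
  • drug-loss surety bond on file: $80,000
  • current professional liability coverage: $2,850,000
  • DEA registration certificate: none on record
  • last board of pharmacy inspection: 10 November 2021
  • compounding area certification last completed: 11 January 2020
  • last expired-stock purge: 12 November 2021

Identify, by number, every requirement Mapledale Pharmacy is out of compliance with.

1. licensed pharmacists on duty per shift 3 ≥ 2 → met
2. days of controlled-substance discrepancy outstanding 4 > 3 → not met
3. drug-loss surety bond $80,000 < $95,000 → not met
4. refrigeration temperature log review 503 days ago vs limit 540 → met
5. expired-stock purge 32 days ago vs limit 60 → met
6. compounding area certification 703 days ago vs limit 730 → met
7. board of pharmacy inspection 34 days ago vs limit 30 → not met
8. patient counseling notice present → met
9. condition 'dispenses Schedule II substances' holds; controlled-substance inventory 71 days ago vs limit 120 → met
10. professional liability coverage $2,850,000 ≥ $2,775,000 → met
11. prescription-monitoring upload 362 days ago vs limit 365 → met
12. DEA registration certificate absent → not met
Not met: 2, 3, 7, 12

2, 3, 7, 12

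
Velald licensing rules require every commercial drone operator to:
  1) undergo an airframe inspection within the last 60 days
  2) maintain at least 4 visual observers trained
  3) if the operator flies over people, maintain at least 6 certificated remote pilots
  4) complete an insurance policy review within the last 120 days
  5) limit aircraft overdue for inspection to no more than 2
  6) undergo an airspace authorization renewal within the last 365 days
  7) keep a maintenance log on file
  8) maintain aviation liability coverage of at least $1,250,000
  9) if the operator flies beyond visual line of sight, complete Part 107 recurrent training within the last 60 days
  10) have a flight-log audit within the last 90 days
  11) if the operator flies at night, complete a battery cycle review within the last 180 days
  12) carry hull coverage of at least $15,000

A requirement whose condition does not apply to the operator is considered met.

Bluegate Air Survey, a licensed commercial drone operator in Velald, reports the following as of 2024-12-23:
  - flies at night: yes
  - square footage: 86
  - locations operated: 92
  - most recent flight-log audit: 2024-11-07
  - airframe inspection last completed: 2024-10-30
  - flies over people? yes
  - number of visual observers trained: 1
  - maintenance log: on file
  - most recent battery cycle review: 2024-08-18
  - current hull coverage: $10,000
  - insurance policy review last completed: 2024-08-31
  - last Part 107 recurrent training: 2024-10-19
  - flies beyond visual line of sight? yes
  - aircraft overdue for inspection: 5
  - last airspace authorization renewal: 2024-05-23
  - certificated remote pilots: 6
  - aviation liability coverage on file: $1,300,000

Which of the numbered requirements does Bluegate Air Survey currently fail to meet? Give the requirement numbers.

1. airframe inspection 54 days ago vs limit 60 → met
2. visual observers trained 1 < 4 → not met
3. condition 'flies over people' holds; certificated remote pilots 6 ≥ 6 → met
4. insurance policy review 114 days ago vs limit 120 → met
5. aircraft overdue for inspection 5 > 2 → not met
6. airspace authorization renewal 214 days ago vs limit 365 → met
7. maintenance log present → met
8. aviation liability coverage $1,300,000 ≥ $1,250,000 → met
9. condition 'flies beyond visual line of sight' holds; Part 107 recurrent training 65 days ago vs limit 60 → not met
10. flight-log audit 46 days ago vs limit 90 → met
11. condition 'flies at night' holds; battery cycle review 127 days ago vs limit 180 → met
12. hull coverage $10,000 < $15,000 → not met
Not met: 2, 5, 9, 12

2, 5, 9, 12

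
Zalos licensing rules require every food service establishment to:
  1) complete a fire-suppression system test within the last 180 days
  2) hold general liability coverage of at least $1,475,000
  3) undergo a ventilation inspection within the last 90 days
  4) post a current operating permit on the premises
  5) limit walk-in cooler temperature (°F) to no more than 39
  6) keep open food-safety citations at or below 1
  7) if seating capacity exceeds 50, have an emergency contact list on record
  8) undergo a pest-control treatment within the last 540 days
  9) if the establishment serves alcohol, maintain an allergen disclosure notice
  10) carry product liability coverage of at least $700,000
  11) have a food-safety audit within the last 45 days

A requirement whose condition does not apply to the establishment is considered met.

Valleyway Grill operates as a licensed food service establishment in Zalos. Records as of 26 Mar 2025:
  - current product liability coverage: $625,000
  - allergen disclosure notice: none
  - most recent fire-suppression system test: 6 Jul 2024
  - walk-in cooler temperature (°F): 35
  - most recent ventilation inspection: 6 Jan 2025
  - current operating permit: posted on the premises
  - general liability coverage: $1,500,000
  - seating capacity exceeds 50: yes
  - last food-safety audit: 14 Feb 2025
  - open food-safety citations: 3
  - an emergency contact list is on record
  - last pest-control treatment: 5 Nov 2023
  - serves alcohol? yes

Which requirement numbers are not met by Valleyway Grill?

1, 6, 9, 10

1. fire-suppression system test 263 days ago vs limit 180 → not met
2. general liability coverage $1,500,000 ≥ $1,475,000 → met
3. ventilation inspection 79 days ago vs limit 90 → met
4. current operating permit present → met
5. walk-in cooler temperature (°F) 35 ≤ 39 → met
6. open food-safety citations 3 > 1 → not met
7. condition 'seating capacity exceeds 50' holds; emergency contact list present → met
8. pest-control treatment 507 days ago vs limit 540 → met
9. condition 'serves alcohol' holds; allergen disclosure notice absent → not met
10. product liability coverage $625,000 < $700,000 → not met
11. food-safety audit 40 days ago vs limit 45 → met
Not met: 1, 6, 9, 10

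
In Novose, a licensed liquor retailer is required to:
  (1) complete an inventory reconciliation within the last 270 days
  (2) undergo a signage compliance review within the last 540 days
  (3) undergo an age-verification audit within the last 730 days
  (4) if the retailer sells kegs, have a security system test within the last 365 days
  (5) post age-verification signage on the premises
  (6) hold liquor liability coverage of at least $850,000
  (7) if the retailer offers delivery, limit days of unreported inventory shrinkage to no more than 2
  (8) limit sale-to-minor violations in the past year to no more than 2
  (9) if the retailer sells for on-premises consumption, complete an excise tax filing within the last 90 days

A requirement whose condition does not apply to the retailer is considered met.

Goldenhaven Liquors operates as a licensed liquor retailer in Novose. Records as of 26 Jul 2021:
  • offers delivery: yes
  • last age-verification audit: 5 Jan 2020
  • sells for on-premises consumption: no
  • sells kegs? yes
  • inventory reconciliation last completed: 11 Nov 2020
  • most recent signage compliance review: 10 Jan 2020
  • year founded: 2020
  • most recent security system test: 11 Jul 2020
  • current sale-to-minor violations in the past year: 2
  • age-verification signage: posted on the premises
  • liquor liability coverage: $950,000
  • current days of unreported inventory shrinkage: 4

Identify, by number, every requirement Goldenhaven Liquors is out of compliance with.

2, 4, 7

1. inventory reconciliation 257 days ago vs limit 270 → met
2. signage compliance review 563 days ago vs limit 540 → not met
3. age-verification audit 568 days ago vs limit 730 → met
4. condition 'sells kegs' holds; security system test 380 days ago vs limit 365 → not met
5. age-verification signage present → met
6. liquor liability coverage $950,000 ≥ $850,000 → met
7. condition 'offers delivery' holds; days of unreported inventory shrinkage 4 > 2 → not met
8. sale-to-minor violations in the past year 2 ≤ 2 → met
9. condition 'sells for on-premises consumption' does not hold → requirement n/a → met
Not met: 2, 4, 7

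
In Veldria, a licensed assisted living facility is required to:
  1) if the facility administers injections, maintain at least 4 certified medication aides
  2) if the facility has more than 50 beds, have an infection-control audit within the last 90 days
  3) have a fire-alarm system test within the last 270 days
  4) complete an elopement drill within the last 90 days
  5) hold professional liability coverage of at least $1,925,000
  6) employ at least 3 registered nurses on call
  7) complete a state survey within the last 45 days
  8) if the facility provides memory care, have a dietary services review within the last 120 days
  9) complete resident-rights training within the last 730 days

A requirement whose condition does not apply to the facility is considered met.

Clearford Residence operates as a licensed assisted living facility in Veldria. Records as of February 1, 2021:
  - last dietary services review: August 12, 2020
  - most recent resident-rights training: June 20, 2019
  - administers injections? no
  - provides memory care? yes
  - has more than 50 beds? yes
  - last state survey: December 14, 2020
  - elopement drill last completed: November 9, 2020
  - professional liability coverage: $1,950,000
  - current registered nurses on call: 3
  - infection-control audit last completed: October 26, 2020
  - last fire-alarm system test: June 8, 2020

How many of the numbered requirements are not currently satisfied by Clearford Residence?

3

1. condition 'administers injections' does not hold → requirement n/a → met
2. condition 'has more than 50 beds' holds; infection-control audit 98 days ago vs limit 90 → not met
3. fire-alarm system test 238 days ago vs limit 270 → met
4. elopement drill 84 days ago vs limit 90 → met
5. professional liability coverage $1,950,000 ≥ $1,925,000 → met
6. registered nurses on call 3 ≥ 3 → met
7. state survey 49 days ago vs limit 45 → not met
8. condition 'provides memory care' holds; dietary services review 173 days ago vs limit 120 → not met
9. resident-rights training 592 days ago vs limit 730 → met
Not met: 3 of 9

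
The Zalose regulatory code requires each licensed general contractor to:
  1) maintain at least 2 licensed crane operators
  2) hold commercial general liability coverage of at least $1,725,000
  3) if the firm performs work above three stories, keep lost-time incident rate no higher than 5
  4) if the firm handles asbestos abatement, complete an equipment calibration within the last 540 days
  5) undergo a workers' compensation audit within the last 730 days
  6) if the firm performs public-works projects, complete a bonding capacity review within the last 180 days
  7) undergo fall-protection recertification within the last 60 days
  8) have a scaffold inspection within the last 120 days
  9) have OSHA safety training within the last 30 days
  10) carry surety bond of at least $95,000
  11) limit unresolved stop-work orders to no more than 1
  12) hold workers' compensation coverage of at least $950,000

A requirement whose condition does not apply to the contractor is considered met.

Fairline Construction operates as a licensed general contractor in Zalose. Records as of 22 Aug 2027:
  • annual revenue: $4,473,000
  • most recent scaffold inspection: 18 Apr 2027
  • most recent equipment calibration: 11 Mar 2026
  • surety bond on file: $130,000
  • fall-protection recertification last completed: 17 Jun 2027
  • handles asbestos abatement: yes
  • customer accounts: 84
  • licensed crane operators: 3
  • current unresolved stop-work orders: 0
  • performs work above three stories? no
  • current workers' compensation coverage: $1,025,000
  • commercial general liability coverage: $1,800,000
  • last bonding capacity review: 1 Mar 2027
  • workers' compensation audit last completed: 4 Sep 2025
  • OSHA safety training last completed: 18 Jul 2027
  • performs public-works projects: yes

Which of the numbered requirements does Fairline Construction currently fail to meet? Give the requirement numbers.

7, 8, 9

1. licensed crane operators 3 ≥ 2 → met
2. commercial general liability coverage $1,800,000 ≥ $1,725,000 → met
3. condition 'performs work above three stories' does not hold → requirement n/a → met
4. condition 'handles asbestos abatement' holds; equipment calibration 529 days ago vs limit 540 → met
5. workers' compensation audit 717 days ago vs limit 730 → met
6. condition 'performs public-works projects' holds; bonding capacity review 174 days ago vs limit 180 → met
7. fall-protection recertification 66 days ago vs limit 60 → not met
8. scaffold inspection 126 days ago vs limit 120 → not met
9. OSHA safety training 35 days ago vs limit 30 → not met
10. surety bond $130,000 ≥ $95,000 → met
11. unresolved stop-work orders 0 ≤ 1 → met
12. workers' compensation coverage $1,025,000 ≥ $950,000 → met
Not met: 7, 8, 9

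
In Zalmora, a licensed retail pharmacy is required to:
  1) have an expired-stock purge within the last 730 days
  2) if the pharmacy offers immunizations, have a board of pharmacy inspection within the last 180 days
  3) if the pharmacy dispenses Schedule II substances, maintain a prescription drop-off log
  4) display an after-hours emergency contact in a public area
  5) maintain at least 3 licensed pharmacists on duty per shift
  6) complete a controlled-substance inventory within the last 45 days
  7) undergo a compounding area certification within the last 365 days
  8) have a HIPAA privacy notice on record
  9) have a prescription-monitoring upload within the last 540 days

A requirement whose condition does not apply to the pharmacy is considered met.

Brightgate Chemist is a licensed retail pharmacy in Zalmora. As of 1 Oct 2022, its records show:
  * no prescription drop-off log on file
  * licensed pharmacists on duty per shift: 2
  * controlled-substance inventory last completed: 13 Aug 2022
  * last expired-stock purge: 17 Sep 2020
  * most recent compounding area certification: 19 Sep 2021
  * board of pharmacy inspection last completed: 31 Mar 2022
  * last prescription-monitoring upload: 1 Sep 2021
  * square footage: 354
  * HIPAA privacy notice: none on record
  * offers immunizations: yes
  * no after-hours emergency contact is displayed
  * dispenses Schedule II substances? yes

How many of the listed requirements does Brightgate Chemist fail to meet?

8

1. expired-stock purge 744 days ago vs limit 730 → not met
2. condition 'offers immunizations' holds; board of pharmacy inspection 184 days ago vs limit 180 → not met
3. condition 'dispenses Schedule II substances' holds; prescription drop-off log absent → not met
4. after-hours emergency contact absent → not met
5. licensed pharmacists on duty per shift 2 < 3 → not met
6. controlled-substance inventory 49 days ago vs limit 45 → not met
7. compounding area certification 377 days ago vs limit 365 → not met
8. HIPAA privacy notice absent → not met
9. prescription-monitoring upload 395 days ago vs limit 540 → met
Not met: 8 of 9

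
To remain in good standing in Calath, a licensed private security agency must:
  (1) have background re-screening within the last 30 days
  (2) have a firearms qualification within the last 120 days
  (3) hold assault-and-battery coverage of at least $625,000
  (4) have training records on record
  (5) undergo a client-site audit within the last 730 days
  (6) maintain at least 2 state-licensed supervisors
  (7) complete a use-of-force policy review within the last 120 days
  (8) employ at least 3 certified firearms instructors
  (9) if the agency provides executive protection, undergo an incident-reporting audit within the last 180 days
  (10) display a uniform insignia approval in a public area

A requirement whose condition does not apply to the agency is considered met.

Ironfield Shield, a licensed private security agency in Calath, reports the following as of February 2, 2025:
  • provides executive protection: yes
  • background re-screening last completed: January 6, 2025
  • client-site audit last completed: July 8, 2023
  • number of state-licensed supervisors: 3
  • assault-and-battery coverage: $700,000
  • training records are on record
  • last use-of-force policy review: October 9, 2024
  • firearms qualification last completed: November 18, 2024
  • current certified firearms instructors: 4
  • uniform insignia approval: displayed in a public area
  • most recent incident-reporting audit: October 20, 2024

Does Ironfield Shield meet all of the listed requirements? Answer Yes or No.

Yes

1. background re-screening 27 days ago vs limit 30 → met
2. firearms qualification 76 days ago vs limit 120 → met
3. assault-and-battery coverage $700,000 ≥ $625,000 → met
4. training records present → met
5. client-site audit 575 days ago vs limit 730 → met
6. state-licensed supervisors 3 ≥ 2 → met
7. use-of-force policy review 116 days ago vs limit 120 → met
8. certified firearms instructors 4 ≥ 3 → met
9. condition 'provides executive protection' holds; incident-reporting audit 105 days ago vs limit 180 → met
10. uniform insignia approval present → met
All met.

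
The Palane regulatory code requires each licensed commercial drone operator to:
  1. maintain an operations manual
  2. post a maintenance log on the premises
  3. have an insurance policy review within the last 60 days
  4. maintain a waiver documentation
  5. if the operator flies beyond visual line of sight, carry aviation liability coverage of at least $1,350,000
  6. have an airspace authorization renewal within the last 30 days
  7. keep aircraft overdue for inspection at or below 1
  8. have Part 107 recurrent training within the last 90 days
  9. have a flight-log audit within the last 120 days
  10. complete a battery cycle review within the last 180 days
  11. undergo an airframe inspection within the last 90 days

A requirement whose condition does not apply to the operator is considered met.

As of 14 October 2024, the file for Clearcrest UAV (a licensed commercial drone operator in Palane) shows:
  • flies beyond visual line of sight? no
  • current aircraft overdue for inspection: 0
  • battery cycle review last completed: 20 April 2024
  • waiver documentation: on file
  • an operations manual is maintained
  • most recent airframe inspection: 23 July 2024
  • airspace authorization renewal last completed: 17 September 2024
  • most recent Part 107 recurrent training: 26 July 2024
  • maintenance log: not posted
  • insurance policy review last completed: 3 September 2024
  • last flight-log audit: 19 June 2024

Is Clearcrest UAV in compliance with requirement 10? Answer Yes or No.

10. battery cycle review 177 days ago vs limit 180 → met

Yes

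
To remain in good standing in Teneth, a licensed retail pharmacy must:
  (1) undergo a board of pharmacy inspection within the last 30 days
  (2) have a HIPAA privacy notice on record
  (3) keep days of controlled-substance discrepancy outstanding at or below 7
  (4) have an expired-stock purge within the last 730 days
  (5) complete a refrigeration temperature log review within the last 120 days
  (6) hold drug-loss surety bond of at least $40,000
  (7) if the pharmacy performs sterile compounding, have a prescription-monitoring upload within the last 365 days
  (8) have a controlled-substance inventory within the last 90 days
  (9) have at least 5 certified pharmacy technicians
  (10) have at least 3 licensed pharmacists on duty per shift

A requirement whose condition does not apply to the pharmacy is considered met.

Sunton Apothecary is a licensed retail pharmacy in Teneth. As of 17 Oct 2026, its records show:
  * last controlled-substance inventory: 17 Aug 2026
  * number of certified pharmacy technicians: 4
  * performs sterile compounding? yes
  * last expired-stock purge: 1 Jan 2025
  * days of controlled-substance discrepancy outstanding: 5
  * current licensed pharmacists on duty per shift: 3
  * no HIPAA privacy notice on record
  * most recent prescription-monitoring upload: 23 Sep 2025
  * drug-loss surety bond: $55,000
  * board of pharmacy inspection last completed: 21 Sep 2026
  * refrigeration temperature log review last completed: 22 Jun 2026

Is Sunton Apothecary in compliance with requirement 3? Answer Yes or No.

Yes

3. days of controlled-substance discrepancy outstanding 5 ≤ 7 → met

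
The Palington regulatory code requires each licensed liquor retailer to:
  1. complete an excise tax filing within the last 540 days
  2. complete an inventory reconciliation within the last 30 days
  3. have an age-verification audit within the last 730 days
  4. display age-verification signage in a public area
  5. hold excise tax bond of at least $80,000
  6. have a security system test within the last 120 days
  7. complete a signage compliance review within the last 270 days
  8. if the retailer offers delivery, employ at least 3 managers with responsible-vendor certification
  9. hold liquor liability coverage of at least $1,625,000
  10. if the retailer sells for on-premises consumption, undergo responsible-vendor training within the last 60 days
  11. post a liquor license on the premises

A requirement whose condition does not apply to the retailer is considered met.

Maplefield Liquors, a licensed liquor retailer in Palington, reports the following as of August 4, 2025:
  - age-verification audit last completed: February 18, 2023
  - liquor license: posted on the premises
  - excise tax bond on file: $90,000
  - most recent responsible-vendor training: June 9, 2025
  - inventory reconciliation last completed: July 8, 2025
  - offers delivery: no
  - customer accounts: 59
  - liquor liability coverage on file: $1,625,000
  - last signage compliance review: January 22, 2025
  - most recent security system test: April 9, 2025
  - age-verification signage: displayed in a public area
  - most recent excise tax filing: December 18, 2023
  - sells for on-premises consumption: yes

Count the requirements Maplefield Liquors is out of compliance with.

1. excise tax filing 595 days ago vs limit 540 → not met
2. inventory reconciliation 27 days ago vs limit 30 → met
3. age-verification audit 898 days ago vs limit 730 → not met
4. age-verification signage present → met
5. excise tax bond $90,000 ≥ $80,000 → met
6. security system test 117 days ago vs limit 120 → met
7. signage compliance review 194 days ago vs limit 270 → met
8. condition 'offers delivery' does not hold → requirement n/a → met
9. liquor liability coverage $1,625,000 ≥ $1,625,000 → met
10. condition 'sells for on-premises consumption' holds; responsible-vendor training 56 days ago vs limit 60 → met
11. liquor license present → met
Not met: 2 of 11

2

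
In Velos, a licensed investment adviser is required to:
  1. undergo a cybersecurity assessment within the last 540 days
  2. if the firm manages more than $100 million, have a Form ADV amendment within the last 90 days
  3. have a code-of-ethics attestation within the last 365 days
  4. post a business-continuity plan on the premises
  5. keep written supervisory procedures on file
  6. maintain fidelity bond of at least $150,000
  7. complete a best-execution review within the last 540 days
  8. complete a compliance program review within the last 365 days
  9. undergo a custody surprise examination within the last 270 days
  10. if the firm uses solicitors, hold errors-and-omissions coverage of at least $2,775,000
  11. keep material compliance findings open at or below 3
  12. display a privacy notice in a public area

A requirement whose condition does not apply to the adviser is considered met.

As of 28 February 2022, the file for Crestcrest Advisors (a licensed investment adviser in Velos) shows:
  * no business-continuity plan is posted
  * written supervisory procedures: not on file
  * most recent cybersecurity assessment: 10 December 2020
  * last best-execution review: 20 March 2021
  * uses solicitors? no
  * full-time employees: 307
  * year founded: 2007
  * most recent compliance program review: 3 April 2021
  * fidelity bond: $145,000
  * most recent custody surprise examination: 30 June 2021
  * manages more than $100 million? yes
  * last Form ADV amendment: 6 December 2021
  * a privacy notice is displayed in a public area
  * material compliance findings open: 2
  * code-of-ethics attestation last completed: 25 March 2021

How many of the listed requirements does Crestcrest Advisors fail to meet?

3

1. cybersecurity assessment 445 days ago vs limit 540 → met
2. condition 'manages more than $100 million' holds; Form ADV amendment 84 days ago vs limit 90 → met
3. code-of-ethics attestation 340 days ago vs limit 365 → met
4. business-continuity plan absent → not met
5. written supervisory procedures absent → not met
6. fidelity bond $145,000 < $150,000 → not met
7. best-execution review 345 days ago vs limit 540 → met
8. compliance program review 331 days ago vs limit 365 → met
9. custody surprise examination 243 days ago vs limit 270 → met
10. condition 'uses solicitors' does not hold → requirement n/a → met
11. material compliance findings open 2 ≤ 3 → met
12. privacy notice present → met
Not met: 3 of 12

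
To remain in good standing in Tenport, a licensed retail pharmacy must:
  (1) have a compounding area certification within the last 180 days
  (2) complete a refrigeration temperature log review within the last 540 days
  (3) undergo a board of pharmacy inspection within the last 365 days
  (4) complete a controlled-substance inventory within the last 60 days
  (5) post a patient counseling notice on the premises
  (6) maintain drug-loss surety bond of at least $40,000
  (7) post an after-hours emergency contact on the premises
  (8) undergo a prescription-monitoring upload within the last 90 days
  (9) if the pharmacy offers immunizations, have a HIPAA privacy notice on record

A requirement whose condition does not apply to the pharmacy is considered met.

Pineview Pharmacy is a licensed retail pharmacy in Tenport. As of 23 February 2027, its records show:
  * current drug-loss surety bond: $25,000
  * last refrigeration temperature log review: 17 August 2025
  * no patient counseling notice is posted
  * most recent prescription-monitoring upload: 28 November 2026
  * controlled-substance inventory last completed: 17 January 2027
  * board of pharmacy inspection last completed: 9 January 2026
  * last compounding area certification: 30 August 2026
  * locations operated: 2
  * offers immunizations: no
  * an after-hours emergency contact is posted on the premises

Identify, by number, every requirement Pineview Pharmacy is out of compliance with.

1. compounding area certification 177 days ago vs limit 180 → met
2. refrigeration temperature log review 555 days ago vs limit 540 → not met
3. board of pharmacy inspection 410 days ago vs limit 365 → not met
4. controlled-substance inventory 37 days ago vs limit 60 → met
5. patient counseling notice absent → not met
6. drug-loss surety bond $25,000 < $40,000 → not met
7. after-hours emergency contact present → met
8. prescription-monitoring upload 87 days ago vs limit 90 → met
9. condition 'offers immunizations' does not hold → requirement n/a → met
Not met: 2, 3, 5, 6

2, 3, 5, 6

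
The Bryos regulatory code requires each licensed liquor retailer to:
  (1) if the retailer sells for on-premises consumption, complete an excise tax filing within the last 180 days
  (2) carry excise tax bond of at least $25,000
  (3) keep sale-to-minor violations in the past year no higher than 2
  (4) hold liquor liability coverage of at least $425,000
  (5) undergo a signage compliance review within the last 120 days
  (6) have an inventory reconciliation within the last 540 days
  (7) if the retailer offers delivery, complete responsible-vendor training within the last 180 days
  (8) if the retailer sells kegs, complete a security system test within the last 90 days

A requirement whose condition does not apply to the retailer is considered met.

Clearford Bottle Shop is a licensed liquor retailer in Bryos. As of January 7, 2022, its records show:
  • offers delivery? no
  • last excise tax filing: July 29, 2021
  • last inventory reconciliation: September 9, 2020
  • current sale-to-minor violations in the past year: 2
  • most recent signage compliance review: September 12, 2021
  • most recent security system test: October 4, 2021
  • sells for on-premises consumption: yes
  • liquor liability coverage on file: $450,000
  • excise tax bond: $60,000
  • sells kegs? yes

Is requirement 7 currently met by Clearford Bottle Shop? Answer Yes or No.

Yes

7. condition 'offers delivery' does not hold → requirement n/a → met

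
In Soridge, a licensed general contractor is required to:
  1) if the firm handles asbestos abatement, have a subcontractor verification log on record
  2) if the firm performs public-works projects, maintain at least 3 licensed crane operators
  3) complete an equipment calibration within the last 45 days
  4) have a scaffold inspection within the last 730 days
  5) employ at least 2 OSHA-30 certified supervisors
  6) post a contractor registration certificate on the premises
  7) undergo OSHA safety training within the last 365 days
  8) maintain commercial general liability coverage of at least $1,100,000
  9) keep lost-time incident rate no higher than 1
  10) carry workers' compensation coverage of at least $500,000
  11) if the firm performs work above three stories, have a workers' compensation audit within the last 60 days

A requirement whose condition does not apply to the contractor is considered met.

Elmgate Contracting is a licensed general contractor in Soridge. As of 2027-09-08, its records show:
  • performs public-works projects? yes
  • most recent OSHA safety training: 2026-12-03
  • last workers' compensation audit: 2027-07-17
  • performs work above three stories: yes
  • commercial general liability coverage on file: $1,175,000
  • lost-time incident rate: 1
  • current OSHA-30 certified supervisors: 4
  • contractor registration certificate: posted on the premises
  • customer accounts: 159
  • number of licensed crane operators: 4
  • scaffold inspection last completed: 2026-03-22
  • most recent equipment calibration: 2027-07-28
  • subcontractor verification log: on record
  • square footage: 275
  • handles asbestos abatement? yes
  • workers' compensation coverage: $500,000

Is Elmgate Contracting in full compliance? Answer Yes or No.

Yes

1. condition 'handles asbestos abatement' holds; subcontractor verification log present → met
2. condition 'performs public-works projects' holds; licensed crane operators 4 ≥ 3 → met
3. equipment calibration 42 days ago vs limit 45 → met
4. scaffold inspection 535 days ago vs limit 730 → met
5. OSHA-30 certified supervisors 4 ≥ 2 → met
6. contractor registration certificate present → met
7. OSHA safety training 279 days ago vs limit 365 → met
8. commercial general liability coverage $1,175,000 ≥ $1,100,000 → met
9. lost-time incident rate 1 ≤ 1 → met
10. workers' compensation coverage $500,000 ≥ $500,000 → met
11. condition 'performs work above three stories' holds; workers' compensation audit 53 days ago vs limit 60 → met
All met.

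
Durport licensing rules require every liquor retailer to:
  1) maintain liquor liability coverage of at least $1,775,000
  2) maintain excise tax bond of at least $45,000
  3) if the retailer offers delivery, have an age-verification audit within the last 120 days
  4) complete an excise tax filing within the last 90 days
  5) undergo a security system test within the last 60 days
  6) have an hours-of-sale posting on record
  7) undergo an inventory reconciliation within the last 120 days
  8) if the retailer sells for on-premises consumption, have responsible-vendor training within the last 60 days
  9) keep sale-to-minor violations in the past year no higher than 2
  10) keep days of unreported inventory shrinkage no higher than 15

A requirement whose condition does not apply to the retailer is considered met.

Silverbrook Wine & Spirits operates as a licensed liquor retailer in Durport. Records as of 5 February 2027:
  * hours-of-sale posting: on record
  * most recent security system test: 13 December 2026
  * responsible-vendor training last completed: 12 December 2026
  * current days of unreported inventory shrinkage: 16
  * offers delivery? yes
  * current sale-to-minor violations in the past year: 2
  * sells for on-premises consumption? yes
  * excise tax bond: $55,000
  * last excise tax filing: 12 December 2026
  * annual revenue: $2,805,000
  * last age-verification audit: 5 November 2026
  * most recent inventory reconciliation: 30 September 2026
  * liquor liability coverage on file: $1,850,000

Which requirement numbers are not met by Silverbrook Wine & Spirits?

1. liquor liability coverage $1,850,000 ≥ $1,775,000 → met
2. excise tax bond $55,000 ≥ $45,000 → met
3. condition 'offers delivery' holds; age-verification audit 92 days ago vs limit 120 → met
4. excise tax filing 55 days ago vs limit 90 → met
5. security system test 54 days ago vs limit 60 → met
6. hours-of-sale posting present → met
7. inventory reconciliation 128 days ago vs limit 120 → not met
8. condition 'sells for on-premises consumption' holds; responsible-vendor training 55 days ago vs limit 60 → met
9. sale-to-minor violations in the past year 2 ≤ 2 → met
10. days of unreported inventory shrinkage 16 > 15 → not met
Not met: 7, 10

7, 10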